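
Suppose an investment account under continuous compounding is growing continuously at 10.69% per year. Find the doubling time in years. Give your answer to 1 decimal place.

doubling time ≈ 6.5 years

doubling time = ln(2) / |r| = 0.69315 / 0.1069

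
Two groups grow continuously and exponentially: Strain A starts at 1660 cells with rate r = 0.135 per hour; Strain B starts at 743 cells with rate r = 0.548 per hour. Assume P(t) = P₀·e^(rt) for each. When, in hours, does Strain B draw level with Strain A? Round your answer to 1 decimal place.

1660·e^(0.135t) = 743·e^(0.548t)
1660/743 = e^((0.548 − 0.135)t) → ln(2.23419) = 0.413·t
t = 0.80388 / 0.413

t ≈ 1.9 hours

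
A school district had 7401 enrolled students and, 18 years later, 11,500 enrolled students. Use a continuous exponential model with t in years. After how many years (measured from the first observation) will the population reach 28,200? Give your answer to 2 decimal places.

t ≈ 54.63 years

r = ln(11500/7401) / 18 ≈ 0.024485 per year
t = ln(28200/7401) / r = 1.33771 / 0.024485 ≈ 54.633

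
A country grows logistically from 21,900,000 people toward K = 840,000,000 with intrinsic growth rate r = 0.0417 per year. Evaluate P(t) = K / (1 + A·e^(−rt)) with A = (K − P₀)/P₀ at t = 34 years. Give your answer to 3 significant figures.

A = (840000000 − 21900000)/21900000 = 37.35616
P(34) = 840000000 / (1 + 37.35616·e^(−0.0417·34)) = 840000000 / (1 + 37.35616·0.242246)
= 840000000 / 10.0494 ≈ 83587118.63

≈ 83,600,000 people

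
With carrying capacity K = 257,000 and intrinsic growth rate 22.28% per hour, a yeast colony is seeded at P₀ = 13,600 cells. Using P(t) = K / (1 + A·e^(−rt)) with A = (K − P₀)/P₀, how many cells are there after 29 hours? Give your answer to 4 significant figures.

≈ 250,000 cells

A = (257000 − 13600)/13600 = 17.89706
P(29) = 257000 / (1 + 17.89706·e^(−0.2228·29)) = 257000 / (1 + 17.89706·0.001563)
= 257000 / 1.02797 ≈ 250006.89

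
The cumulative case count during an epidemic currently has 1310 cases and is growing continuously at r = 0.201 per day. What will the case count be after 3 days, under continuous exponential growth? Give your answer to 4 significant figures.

P(3) = 1310 · e^(0.201·3) = 1310 · e^(0.603)
= 1310 · 1.82759 ≈ 2394.15

≈ 2,394 cases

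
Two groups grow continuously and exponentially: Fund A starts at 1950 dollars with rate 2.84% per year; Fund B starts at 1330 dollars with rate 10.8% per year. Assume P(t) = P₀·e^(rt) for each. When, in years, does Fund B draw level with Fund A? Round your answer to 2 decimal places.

1950·e^(0.0284t) = 1330·e^(0.108t)
1950/1330 = e^((0.108 − 0.0284)t) → ln(1.46617) = 0.0796·t
t = 0.38265 / 0.0796

t ≈ 4.81 years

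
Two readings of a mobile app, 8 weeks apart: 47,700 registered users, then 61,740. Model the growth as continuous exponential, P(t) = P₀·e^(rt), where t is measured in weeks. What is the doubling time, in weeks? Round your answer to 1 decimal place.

doubling time ≈ 21.5 weeks

r = ln(61740/47700) / 8 = ln(1.29434) / 8 ≈ 0.03225 per week
doubling time = ln 2 / |r| = 0.69315 / 0.03225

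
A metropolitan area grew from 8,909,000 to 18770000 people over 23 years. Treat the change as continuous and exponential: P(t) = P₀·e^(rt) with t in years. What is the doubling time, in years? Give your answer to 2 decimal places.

doubling time ≈ 21.39 years

r = ln(18770000/8909000) / 23 = ln(2.10686) / 23 ≈ 0.0324 per year
doubling time = ln 2 / |r| = 0.69315 / 0.0324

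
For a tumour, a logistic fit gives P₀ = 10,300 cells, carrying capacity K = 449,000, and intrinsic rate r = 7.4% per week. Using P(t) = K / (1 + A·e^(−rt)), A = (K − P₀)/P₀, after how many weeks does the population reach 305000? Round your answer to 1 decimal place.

t ≈ 60.8 weeks

A = (449000 − 10300)/10300 = 42.59223
305000 = 449000/(1 + 42.59223·e^(−0.074t)) → 1 + 42.59223·e^(−0.074t) = 1.47213
e^(−0.074t) = 0.011085 → t = ln(90.21272)/0.074 = 4.50217/0.074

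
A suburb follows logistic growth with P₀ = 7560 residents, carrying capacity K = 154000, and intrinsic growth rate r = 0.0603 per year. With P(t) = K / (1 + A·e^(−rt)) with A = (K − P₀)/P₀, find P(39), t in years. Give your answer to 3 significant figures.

A = (154000 − 7560)/7560 = 19.37037
P(39) = 154000 / (1 + 19.37037·e^(−0.0603·39)) = 154000 / (1 + 19.37037·0.095207)
= 154000 / 2.8442 ≈ 54145.31

≈ 54,100 residents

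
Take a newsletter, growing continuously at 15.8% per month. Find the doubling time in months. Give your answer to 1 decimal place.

doubling time ≈ 4.4 months

doubling time = ln(2) / |r| = 0.69315 / 0.158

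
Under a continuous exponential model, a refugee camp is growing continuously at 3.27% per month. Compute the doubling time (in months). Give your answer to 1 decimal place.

doubling time ≈ 21.2 months

doubling time = ln(2) / |r| = 0.69315 / 0.0327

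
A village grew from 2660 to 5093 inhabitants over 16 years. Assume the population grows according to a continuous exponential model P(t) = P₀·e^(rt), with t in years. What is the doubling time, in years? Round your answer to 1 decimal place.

r = ln(5093/2660) / 16 = ln(1.91466) / 16 ≈ 0.040596 per year
doubling time = ln 2 / |r| = 0.69315 / 0.040596

doubling time ≈ 17.1 years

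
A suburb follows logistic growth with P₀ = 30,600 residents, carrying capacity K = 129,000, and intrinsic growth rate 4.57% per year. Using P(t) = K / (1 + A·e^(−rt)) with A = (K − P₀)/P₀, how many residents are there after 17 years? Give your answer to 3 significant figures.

≈ 52,000 residents

A = (129000 − 30600)/30600 = 3.21569
P(17) = 129000 / (1 + 3.21569·e^(−0.0457·17)) = 129000 / (1 + 3.21569·0.459829)
= 129000 / 2.47867 ≈ 52044.11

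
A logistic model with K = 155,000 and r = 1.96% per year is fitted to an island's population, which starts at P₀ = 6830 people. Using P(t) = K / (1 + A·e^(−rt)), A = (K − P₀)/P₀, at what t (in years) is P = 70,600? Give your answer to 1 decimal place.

A = (155000 − 6830)/6830 = 21.694
70600 = 155000/(1 + 21.694·e^(−0.0196t)) → 1 + 21.694·e^(−0.0196t) = 2.19547
e^(−0.0196t) = 0.055106 → t = ln(18.14687)/0.0196 = 2.8985/0.0196

t ≈ 147.9 years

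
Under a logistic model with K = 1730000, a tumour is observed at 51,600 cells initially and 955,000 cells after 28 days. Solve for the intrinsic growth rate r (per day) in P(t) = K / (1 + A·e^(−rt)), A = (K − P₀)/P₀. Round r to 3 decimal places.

r ≈ 0.132 per day

A = (1730000 − 51600)/51600 = 32.52713
955000 = 1730000/(1 + 32.52713·e^(−r·28)) → e^(−28r) = (1.81152 − 1)/32.52713 = 0.024949
r = −ln(0.024949)/28 = 3.69092/28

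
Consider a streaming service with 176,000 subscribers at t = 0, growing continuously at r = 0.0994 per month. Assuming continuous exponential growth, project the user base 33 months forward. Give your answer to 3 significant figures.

≈ 4,680,000 subscribers

P(33) = 176000 · e^(0.0994·33) = 176000 · e^(3.2802)
= 176000 · 26.58109 ≈ 4678271.56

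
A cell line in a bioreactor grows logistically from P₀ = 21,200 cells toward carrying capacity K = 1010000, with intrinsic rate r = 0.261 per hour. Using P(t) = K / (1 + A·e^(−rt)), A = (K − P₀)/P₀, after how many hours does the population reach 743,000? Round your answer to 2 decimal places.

t ≈ 18.64 hours

A = (1010000 − 21200)/21200 = 46.64151
743000 = 1010000/(1 + 46.64151·e^(−0.261t)) → 1 + 46.64151·e^(−0.261t) = 1.35935
e^(−0.261t) = 0.007705 → t = ln(129.79266)/0.261 = 4.86594/0.261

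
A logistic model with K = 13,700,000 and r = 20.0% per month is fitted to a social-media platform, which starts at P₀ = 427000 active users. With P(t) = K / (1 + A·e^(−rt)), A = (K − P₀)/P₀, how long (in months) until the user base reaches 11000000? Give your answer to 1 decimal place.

t ≈ 24.2 months

A = (13700000 − 427000)/427000 = 31.08431
11000000 = 13700000/(1 + 31.08431·e^(−0.2t)) → 1 + 31.08431·e^(−0.2t) = 1.24545
e^(−0.2t) = 0.007896 → t = ln(126.63978)/0.2 = 4.84135/0.2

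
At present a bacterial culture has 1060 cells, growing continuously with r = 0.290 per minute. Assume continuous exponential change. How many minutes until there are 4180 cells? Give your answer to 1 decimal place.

4180 = 1060 · e^(0.29·t)
t = ln(4180/1060) / 0.29 = ln(3.9434) / 0.29 = 1.37204 / 0.29

t ≈ 4.7 minutes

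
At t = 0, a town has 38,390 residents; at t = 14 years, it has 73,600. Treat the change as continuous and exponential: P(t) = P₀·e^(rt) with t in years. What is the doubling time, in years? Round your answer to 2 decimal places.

r = ln(73600/38390) / 14 = ln(1.91717) / 14 ≈ 0.046489 per year
doubling time = ln 2 / |r| = 0.69315 / 0.046489

doubling time ≈ 14.91 years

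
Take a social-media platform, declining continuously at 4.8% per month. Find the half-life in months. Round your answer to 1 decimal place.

half-life ≈ 14.4 months

half-life = ln(2) / |r| = 0.69315 / 0.048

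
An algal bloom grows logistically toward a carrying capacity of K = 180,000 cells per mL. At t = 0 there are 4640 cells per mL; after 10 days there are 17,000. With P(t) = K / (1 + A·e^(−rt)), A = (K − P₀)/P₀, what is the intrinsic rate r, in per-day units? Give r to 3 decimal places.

r ≈ 0.137 per day

A = (180000 − 4640)/4640 = 37.7931
17000 = 180000/(1 + 37.7931·e^(−r·10)) → e^(−10r) = (10.58824 − 1)/37.7931 = 0.253703
r = −ln(0.253703)/10 = 1.37159/10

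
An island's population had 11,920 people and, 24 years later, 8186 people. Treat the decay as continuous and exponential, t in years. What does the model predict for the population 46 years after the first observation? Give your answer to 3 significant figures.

≈ 5,800 people

r = ln(8186/11920) / 24 ≈ -0.015658 per year
P(46) = 11920 · e^(-0.015658·46) = 11920 · 0.48662 ≈ 5800.53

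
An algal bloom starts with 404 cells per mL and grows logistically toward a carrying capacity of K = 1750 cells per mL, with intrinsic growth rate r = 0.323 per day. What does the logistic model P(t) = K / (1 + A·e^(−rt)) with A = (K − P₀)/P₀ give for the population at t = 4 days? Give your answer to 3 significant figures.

A = (1750 − 404)/404 = 3.33168
P(4) = 1750 / (1 + 3.33168·e^(−0.323·4)) = 1750 / (1 + 3.33168·0.274721)
= 1750 / 1.91528 ≈ 913.7

≈ 914 cells per mL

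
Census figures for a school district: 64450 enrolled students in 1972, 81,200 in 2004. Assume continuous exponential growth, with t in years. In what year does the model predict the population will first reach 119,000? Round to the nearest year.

year 2057

r = ln(81200/64450) / 32 = 0.23103/32 ≈ 0.00722 per year
t = ln(119000/64450) / r = 0.61323/0.00722 ≈ 84.94 years after 1972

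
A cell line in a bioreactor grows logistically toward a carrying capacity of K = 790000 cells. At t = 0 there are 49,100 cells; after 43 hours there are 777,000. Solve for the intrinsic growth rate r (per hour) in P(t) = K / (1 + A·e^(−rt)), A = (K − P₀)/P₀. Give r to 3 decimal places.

A = (790000 − 49100)/49100 = 15.08961
777000 = 790000/(1 + 15.08961·e^(−r·43)) → e^(−43r) = (1.01673 − 1)/15.08961 = 0.001109
r = −ln(0.001109)/43 = 6.8045/43

r ≈ 0.158 per hour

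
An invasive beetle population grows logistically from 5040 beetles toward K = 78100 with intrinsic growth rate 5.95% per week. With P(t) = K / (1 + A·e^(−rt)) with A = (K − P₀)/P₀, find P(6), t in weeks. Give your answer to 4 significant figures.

A = (78100 − 5040)/5040 = 14.49603
P(6) = 78100 / (1 + 14.49603·e^(−0.0595·6)) = 78100 / (1 + 14.49603·0.699772)
= 78100 / 11.14392 ≈ 7008.3

≈ 7,008 beetles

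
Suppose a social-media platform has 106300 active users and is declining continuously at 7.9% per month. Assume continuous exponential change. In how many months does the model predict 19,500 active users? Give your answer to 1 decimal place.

19500 = 106300 · e^(-0.079·t)
t = ln(19500/106300) / -0.079 = ln(0.18344) / -0.079 = -1.69585 / -0.079

t ≈ 21.5 months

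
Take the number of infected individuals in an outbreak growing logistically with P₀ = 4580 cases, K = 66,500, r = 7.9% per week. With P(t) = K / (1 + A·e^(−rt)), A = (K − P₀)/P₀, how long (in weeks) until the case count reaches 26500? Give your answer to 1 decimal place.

A = (66500 − 4580)/4580 = 13.51965
26500 = 66500/(1 + 13.51965·e^(−0.079t)) → 1 + 13.51965·e^(−0.079t) = 2.50943
e^(−0.079t) = 0.111647 → t = ln(8.95677)/0.079 = 2.19241/0.079

t ≈ 27.8 weeks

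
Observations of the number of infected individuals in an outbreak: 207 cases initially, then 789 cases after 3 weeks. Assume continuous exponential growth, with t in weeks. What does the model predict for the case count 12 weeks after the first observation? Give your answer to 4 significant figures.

r = ln(789/207) / 3 ≈ 0.446016 per week
P(12) = 207 · e^(0.446016·12) = 207 · 211.07006 ≈ 43691.5

≈ 43,690 cases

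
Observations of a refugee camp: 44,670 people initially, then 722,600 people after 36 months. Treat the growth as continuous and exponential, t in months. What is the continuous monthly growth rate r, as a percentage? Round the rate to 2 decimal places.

722600 = 44670 · e^(r·36)
e^(36r) = 722600/44670 = 16.1764
r = ln(16.1764) / 36 = 2.78355 / 36

r ≈ 7.73% per month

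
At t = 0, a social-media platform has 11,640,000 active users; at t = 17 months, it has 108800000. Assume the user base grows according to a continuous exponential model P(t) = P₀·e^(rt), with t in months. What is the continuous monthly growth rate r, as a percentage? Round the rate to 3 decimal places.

108800000 = 11640000 · e^(r·17)
e^(17r) = 108800000/11640000 = 9.34708
r = ln(9.34708) / 17 = 2.23506 / 17

r ≈ 13.147% per month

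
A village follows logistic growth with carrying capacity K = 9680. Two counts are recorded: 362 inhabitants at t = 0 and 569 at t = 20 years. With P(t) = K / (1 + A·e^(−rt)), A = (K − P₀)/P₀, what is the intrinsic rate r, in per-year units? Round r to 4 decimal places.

r ≈ 0.0237 per year

A = (9680 − 362)/362 = 25.74033
569 = 9680/(1 + 25.74033·e^(−r·20)) → e^(−20r) = (17.0123 − 1)/25.74033 = 0.622071
r = −ln(0.622071)/20 = 0.4747/20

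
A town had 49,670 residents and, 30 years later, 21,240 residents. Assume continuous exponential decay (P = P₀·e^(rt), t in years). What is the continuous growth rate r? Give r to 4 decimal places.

r ≈ -0.0283 per year

21240 = 49670 · e^(r·30)
e^(30r) = 21240/49670 = 0.42762
r = ln(0.42762) / 30 = -0.84951 / 30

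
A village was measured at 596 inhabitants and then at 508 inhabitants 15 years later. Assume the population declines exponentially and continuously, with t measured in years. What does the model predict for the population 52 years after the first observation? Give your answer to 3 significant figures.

≈ 343 inhabitants

r = ln(508/596) / 15 ≈ -0.010651 per year
P(52) = 596 · e^(-0.010651·52) = 596 · 0.57474 ≈ 342.55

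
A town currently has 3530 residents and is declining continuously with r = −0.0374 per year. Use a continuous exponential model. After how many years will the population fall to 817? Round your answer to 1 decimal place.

t ≈ 39.1 years

817 = 3530 · e^(-0.0374·t)
t = ln(817/3530) / -0.0374 = ln(0.23144) / -0.0374 = -1.46341 / -0.0374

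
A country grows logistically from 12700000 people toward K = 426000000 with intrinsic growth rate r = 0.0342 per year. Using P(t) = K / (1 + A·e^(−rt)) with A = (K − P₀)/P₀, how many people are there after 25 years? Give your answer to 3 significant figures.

≈ 28,700,000 people

A = (426000000 − 12700000)/12700000 = 32.54331
P(25) = 426000000 / (1 + 32.54331·e^(−0.0342·25)) = 426000000 / (1 + 32.54331·0.425283)
= 426000000 / 14.84012 ≈ 28705964.46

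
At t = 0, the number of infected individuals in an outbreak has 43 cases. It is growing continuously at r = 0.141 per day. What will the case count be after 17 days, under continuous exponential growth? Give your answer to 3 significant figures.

≈ 473 cases

P(17) = 43 · e^(0.141·17) = 43 · e^(2.397)
= 43 · 10.99016 ≈ 472.58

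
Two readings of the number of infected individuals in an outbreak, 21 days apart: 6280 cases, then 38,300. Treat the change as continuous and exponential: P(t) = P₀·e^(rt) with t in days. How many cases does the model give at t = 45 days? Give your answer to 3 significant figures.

r = ln(38300/6280) / 21 ≈ 0.086099 per day
P(45) = 6280 · e^(0.086099·45) = 6280 · 48.15654 ≈ 302423.07

≈ 302,000 cases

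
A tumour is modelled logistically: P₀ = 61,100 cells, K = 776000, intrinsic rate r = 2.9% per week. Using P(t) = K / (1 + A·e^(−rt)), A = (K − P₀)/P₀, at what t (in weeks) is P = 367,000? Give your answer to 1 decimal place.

A = (776000 − 61100)/61100 = 11.70049
367000 = 776000/(1 + 11.70049·e^(−0.029t)) → 1 + 11.70049·e^(−0.029t) = 2.11444
e^(−0.029t) = 0.095247 → t = ln(10.49897)/0.029 = 2.35128/0.029

t ≈ 81.1 weeks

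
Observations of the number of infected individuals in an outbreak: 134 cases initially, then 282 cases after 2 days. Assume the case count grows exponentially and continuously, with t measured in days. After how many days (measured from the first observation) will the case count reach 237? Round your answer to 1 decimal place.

r = ln(282/134) / 2 ≈ 0.372034 per day
t = ln(237/134) / r = 0.57022 / 0.372034 ≈ 1.533

t ≈ 1.5 days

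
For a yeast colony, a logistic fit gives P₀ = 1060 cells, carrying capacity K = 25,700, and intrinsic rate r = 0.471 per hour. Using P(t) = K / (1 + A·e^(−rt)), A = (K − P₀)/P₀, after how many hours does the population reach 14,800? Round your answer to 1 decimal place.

t ≈ 7.3 hours

A = (25700 − 1060)/1060 = 23.24528
14800 = 25700/(1 + 23.24528·e^(−0.471t)) → 1 + 23.24528·e^(−0.471t) = 1.73649
e^(−0.471t) = 0.031683 → t = ln(31.5624)/0.471 = 3.45197/0.471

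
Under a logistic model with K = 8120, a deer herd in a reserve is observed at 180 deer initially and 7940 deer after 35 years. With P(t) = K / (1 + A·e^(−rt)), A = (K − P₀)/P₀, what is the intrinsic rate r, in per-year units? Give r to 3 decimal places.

r ≈ 0.216 per year

A = (8120 − 180)/180 = 44.11111
7940 = 8120/(1 + 44.11111·e^(−r·35)) → e^(−35r) = (1.02267 − 1)/44.11111 = 0.000514
r = −ln(0.000514)/35 = 7.57342/35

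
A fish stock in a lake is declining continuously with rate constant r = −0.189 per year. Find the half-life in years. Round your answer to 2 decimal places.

half-life ≈ 3.67 years

half-life = ln(2) / |r| = 0.69315 / 0.189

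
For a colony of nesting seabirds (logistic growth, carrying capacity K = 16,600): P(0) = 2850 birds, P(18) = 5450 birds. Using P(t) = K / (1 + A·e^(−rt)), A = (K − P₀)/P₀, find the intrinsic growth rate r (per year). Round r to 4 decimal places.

r ≈ 0.0477 per year

A = (16600 − 2850)/2850 = 4.82456
5450 = 16600/(1 + 4.82456·e^(−r·18)) → e^(−18r) = (3.04587 − 1)/4.82456 = 0.424053
r = −ln(0.424053)/18 = 0.8579/18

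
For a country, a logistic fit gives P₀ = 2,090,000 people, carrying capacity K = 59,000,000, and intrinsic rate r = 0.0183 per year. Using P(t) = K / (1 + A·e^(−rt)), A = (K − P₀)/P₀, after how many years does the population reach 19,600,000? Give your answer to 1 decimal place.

t ≈ 142.4 years

A = (59000000 − 2090000)/2090000 = 27.22967
19600000 = 59000000/(1 + 27.22967·e^(−0.0183t)) → 1 + 27.22967·e^(−0.0183t) = 3.0102
e^(−0.0183t) = 0.073824 → t = ln(13.54572)/0.0183 = 2.60607/0.0183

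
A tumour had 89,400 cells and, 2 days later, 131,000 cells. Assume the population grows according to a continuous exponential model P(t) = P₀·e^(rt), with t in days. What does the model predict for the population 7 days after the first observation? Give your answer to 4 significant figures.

≈ 340,500 cells

r = ln(131000/89400) / 2 ≈ 0.191038 per day
P(7) = 89400 · e^(0.191038·7) = 89400 · 3.80863 ≈ 340491.08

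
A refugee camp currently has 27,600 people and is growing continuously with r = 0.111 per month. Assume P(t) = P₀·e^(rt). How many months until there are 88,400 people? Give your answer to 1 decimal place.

88400 = 27600 · e^(0.111·t)
t = ln(88400/27600) / 0.111 = ln(3.2029) / 0.111 = 1.16406 / 0.111

t ≈ 10.5 months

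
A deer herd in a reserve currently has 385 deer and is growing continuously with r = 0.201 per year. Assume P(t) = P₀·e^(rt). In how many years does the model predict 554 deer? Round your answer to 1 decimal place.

t ≈ 1.8 years

554 = 385 · e^(0.201·t)
t = ln(554/385) / 0.201 = ln(1.43896) / 0.201 = 0.36392 / 0.201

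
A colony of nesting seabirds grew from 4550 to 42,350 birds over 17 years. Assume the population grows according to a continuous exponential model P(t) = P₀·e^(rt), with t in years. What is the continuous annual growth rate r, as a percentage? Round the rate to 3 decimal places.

42350 = 4550 · e^(r·17)
e^(17r) = 42350/4550 = 9.30769
r = ln(9.30769) / 17 = 2.23084 / 17

r ≈ 13.123% per year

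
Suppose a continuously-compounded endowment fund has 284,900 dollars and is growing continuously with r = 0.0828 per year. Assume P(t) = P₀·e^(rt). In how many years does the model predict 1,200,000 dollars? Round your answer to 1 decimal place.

1200000 = 284900 · e^(0.0828·t)
t = ln(1200000/284900) / 0.0828 = ln(4.212) / 0.0828 = 1.43794 / 0.0828

t ≈ 17.4 years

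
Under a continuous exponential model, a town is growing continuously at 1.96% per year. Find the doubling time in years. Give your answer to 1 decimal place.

doubling time ≈ 35.4 years

doubling time = ln(2) / |r| = 0.69315 / 0.0196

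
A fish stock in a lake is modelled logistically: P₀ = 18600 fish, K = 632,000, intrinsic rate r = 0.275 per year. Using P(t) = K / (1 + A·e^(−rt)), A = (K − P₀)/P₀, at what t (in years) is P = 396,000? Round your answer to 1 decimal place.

t ≈ 14.6 years

A = (632000 − 18600)/18600 = 32.97849
396000 = 632000/(1 + 32.97849·e^(−0.275t)) → 1 + 32.97849·e^(−0.275t) = 1.59596
e^(−0.275t) = 0.018071 → t = ln(55.3368)/0.275 = 4.01344/0.275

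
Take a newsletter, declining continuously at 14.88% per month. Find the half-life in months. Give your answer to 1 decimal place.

half-life = ln(2) / |r| = 0.69315 / 0.1488

half-life ≈ 4.7 months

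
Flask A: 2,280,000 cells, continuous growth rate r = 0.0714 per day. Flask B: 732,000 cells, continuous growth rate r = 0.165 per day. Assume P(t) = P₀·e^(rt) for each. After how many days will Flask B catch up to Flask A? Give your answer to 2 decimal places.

2280000·e^(0.0714t) = 732000·e^(0.165t)
2280000/732000 = e^((0.165 − 0.0714)t) → ln(3.11475) = 0.0936·t
t = 1.13615 / 0.0936

t ≈ 12.14 days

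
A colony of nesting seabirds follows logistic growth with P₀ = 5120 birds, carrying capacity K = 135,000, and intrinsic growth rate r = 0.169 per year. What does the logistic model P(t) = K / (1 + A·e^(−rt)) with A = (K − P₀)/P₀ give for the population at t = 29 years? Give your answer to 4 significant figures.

A = (135000 − 5120)/5120 = 25.36719
P(29) = 135000 / (1 + 25.36719·e^(−0.169·29)) = 135000 / (1 + 25.36719·0.007439)
= 135000 / 1.18871 ≈ 113568.48

≈ 113,600 birds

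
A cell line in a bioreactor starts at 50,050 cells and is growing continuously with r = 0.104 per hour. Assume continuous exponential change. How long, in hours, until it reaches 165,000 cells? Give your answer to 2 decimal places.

165000 = 50050 · e^(0.104·t)
t = ln(165000/50050) / 0.104 = ln(3.2967) / 0.104 = 1.19292 / 0.104

t ≈ 11.47 hours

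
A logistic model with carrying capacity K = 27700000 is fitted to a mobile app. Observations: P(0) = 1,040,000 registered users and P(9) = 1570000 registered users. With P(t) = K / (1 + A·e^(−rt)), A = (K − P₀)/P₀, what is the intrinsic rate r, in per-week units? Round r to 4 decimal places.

A = (27700000 − 1040000)/1040000 = 25.63462
1570000 = 27700000/(1 + 25.63462·e^(−r·9)) → e^(−9r) = (17.64331 − 1)/25.63462 = 0.649251
r = −ln(0.649251)/9 = 0.43194/9

r ≈ 0.0480 per week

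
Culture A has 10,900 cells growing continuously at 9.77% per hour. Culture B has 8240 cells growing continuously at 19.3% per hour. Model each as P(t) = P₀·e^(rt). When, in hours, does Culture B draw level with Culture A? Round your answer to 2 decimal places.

10900·e^(0.0977t) = 8240·e^(0.193t)
10900/8240 = e^((0.193 − 0.0977)t) → ln(1.32282) = 0.0953·t
t = 0.27976 / 0.0953

t ≈ 2.94 hours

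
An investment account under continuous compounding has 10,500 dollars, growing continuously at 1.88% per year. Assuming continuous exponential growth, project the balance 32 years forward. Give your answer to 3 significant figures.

P(32) = 10500 · e^(0.0188·32) = 10500 · e^(0.6016)
= 10500 · 1.82504 ≈ 19162.88

≈ 19,200 dollars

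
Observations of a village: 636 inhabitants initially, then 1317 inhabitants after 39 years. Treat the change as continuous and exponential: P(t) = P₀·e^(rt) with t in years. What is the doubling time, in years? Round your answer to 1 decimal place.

r = ln(1317/636) / 39 = ln(2.07075) / 39 ≈ 0.018664 per year
doubling time = ln 2 / |r| = 0.69315 / 0.018664

doubling time ≈ 37.1 years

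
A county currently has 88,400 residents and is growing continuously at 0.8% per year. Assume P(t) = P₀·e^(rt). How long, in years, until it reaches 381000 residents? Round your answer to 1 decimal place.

t ≈ 182.6 years

381000 = 88400 · e^(0.008·t)
t = ln(381000/88400) / 0.008 = ln(4.30995) / 0.008 = 1.46093 / 0.008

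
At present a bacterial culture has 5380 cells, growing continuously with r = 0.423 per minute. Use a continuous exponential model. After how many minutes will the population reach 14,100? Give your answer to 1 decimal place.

t ≈ 2.3 minutes

14100 = 5380 · e^(0.423·t)
t = ln(14100/5380) / 0.423 = ln(2.62082) / 0.423 = 0.96349 / 0.423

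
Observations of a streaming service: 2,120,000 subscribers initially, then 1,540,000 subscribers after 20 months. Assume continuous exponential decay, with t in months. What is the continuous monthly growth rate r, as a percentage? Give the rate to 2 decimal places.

1540000 = 2120000 · e^(r·20)
e^(20r) = 1540000/2120000 = 0.72642
r = ln(0.72642) / 20 = -0.31963 / 20

r ≈ -1.60% per month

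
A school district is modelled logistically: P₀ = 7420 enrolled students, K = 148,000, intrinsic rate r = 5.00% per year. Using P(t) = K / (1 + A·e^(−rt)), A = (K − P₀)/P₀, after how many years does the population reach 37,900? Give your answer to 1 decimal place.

A = (148000 − 7420)/7420 = 18.94609
37900 = 148000/(1 + 18.94609·e^(−0.05t)) → 1 + 18.94609·e^(−0.05t) = 3.90501
e^(−0.05t) = 0.15333 → t = ln(6.52186)/0.05 = 1.87516/0.05

t ≈ 37.5 years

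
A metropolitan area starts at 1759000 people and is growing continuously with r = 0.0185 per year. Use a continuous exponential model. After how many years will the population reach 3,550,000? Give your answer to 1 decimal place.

t ≈ 38.0 years

3550000 = 1759000 · e^(0.0185·t)
t = ln(3550000/1759000) / 0.0185 = ln(2.01819) / 0.0185 = 0.7022 / 0.0185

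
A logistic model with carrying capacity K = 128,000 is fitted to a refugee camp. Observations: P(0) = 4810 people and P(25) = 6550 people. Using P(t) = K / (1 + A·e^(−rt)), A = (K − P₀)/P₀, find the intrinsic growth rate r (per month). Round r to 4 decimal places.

r ≈ 0.0129 per month

A = (128000 − 4810)/4810 = 25.61123
6550 = 128000/(1 + 25.61123·e^(−r·25)) → e^(−25r) = (19.54198 − 1)/25.61123 = 0.723979
r = −ln(0.723979)/25 = 0.32299/25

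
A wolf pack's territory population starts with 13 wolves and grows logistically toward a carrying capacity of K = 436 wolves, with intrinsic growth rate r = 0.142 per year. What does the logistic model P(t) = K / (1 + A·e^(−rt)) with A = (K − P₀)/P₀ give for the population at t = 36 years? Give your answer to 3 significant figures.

≈ 365 wolves

A = (436 − 13)/13 = 32.53846
P(36) = 436 / (1 + 32.53846·e^(−0.142·36)) = 436 / (1 + 32.53846·0.006024)
= 436 / 1.19601 ≈ 364.54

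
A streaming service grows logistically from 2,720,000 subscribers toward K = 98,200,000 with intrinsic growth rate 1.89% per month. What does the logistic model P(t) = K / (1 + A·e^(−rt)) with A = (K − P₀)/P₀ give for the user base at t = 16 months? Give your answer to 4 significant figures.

≈ 3,645,000 subscribers

A = (98200000 − 2720000)/2720000 = 35.10294
P(16) = 98200000 / (1 + 35.10294·e^(−0.0189·16)) = 98200000 / (1 + 35.10294·0.739042)
= 98200000 / 26.94256 ≈ 3644790.79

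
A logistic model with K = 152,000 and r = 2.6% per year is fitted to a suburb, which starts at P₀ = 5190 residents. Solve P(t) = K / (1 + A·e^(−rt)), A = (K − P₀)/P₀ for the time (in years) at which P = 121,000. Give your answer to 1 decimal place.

t ≈ 180.9 years

A = (152000 − 5190)/5190 = 28.28709
121000 = 152000/(1 + 28.28709·e^(−0.026t)) → 1 + 28.28709·e^(−0.026t) = 1.2562
e^(−0.026t) = 0.009057 → t = ln(110.4109)/0.026 = 4.70421/0.026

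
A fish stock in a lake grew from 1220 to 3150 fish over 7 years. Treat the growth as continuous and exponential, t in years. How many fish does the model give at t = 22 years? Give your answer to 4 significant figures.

≈ 24,050 fish

r = ln(3150/1220) / 7 ≈ 0.135507 per year
P(22) = 1220 · e^(0.135507·22) = 1220 · 19.71071 ≈ 24047.07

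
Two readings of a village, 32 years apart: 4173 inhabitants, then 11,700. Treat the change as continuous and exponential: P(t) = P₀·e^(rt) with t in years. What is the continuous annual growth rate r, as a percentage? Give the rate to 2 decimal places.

r ≈ 3.22% per year

11700 = 4173 · e^(r·32)
e^(32r) = 11700/4173 = 2.80374
r = ln(2.80374) / 32 = 1.03095 / 32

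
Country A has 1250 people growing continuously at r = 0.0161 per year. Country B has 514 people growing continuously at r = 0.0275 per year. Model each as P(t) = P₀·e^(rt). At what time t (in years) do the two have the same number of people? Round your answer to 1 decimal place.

1250·e^(0.0161t) = 514·e^(0.0275t)
1250/514 = e^((0.0275 − 0.0161)t) → ln(2.43191) = 0.0114·t
t = 0.88868 / 0.0114

t ≈ 78.0 years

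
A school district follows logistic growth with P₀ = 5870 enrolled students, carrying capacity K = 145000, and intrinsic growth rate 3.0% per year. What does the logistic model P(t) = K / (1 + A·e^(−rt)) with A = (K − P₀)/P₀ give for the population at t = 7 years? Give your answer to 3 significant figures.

A = (145000 − 5870)/5870 = 23.70187
P(7) = 145000 / (1 + 23.70187·e^(−0.03·7)) = 145000 / (1 + 23.70187·0.810584)
= 145000 / 20.21237 ≈ 7173.83

≈ 7,170 enrolled students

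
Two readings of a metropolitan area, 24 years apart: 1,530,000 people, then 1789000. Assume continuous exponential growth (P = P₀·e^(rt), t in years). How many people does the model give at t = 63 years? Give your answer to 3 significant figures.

r = ln(1789000/1530000) / 24 ≈ 0.006516 per year
P(63) = 1530000 · e^(0.006516·63) = 1530000 · 1.5076 ≈ 2306633.36

≈ 2,310,000 people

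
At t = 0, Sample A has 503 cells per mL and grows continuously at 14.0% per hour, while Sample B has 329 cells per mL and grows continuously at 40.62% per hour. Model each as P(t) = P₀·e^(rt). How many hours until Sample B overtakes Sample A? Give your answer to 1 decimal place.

t ≈ 1.6 hours

503·e^(0.14t) = 329·e^(0.4062t)
503/329 = e^((0.4062 − 0.14)t) → ln(1.52888) = 0.2662·t
t = 0.42453 / 0.2662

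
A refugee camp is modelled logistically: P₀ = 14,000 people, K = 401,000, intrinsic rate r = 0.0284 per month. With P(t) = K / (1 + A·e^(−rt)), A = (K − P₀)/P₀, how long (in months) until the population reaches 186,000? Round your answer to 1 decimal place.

t ≈ 111.8 months

A = (401000 − 14000)/14000 = 27.64286
186000 = 401000/(1 + 27.64286·e^(−0.0284t)) → 1 + 27.64286·e^(−0.0284t) = 2.15591
e^(−0.0284t) = 0.041816 → t = ln(23.91429)/0.0284 = 3.17448/0.0284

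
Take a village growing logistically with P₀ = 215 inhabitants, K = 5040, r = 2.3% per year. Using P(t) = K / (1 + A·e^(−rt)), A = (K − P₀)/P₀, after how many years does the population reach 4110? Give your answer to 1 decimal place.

A = (5040 − 215)/215 = 22.44186
4110 = 5040/(1 + 22.44186·e^(−0.023t)) → 1 + 22.44186·e^(−0.023t) = 1.22628
e^(−0.023t) = 0.010083 → t = ln(99.17854)/0.023 = 4.59692/0.023

t ≈ 199.9 years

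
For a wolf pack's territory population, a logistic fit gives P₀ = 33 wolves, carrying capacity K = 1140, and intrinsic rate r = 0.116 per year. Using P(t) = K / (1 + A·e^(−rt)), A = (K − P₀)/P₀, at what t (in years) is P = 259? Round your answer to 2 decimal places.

A = (1140 − 33)/33 = 33.54545
259 = 1140/(1 + 33.54545·e^(−0.116t)) → 1 + 33.54545·e^(−0.116t) = 4.40154
e^(−0.116t) = 0.101401 → t = ln(9.86183)/0.116 = 2.28867/0.116

t ≈ 19.73 years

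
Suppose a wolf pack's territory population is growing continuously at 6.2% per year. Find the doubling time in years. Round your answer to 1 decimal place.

doubling time = ln(2) / |r| = 0.69315 / 0.062

doubling time ≈ 11.2 years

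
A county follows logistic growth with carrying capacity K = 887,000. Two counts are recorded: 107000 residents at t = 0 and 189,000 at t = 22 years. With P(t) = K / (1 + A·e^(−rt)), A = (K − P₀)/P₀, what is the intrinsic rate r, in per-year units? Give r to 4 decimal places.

r ≈ 0.0309 per year

A = (887000 − 107000)/107000 = 7.28972
189000 = 887000/(1 + 7.28972·e^(−r·22)) → e^(−22r) = (4.69312 − 1)/7.28972 = 0.506621
r = −ln(0.506621)/22 = 0.67999/22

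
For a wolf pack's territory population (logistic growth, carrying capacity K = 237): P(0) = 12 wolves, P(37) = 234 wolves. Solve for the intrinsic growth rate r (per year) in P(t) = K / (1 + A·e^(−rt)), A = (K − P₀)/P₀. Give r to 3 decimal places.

A = (237 − 12)/12 = 18.75
234 = 237/(1 + 18.75·e^(−r·37)) → e^(−37r) = (1.01282 − 1)/18.75 = 0.000684
r = −ln(0.000684)/37 = 7.2879/37

r ≈ 0.197 per year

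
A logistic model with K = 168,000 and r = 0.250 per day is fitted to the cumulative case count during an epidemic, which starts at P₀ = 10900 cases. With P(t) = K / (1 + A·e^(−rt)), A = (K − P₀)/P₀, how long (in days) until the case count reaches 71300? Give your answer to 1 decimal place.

A = (168000 − 10900)/10900 = 14.41284
71300 = 168000/(1 + 14.41284·e^(−0.25t)) → 1 + 14.41284·e^(−0.25t) = 2.35624
e^(−0.25t) = 0.094099 → t = ln(10.62705)/0.25 = 2.3634/0.25

t ≈ 9.5 days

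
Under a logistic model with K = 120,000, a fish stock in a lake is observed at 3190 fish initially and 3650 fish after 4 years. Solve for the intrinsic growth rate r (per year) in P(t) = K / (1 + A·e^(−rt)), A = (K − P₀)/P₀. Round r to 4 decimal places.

r ≈ 0.0347 per year

A = (120000 − 3190)/3190 = 36.61755
3650 = 120000/(1 + 36.61755·e^(−r·4)) → e^(−4r) = (32.87671 − 1)/36.61755 = 0.870531
r = −ln(0.870531)/4 = 0.13865/4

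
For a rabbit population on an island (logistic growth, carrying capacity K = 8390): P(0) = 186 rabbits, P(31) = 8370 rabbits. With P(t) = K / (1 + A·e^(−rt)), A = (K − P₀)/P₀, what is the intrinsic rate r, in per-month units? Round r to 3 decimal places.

r ≈ 0.317 per month

A = (8390 − 186)/186 = 44.10753
8370 = 8390/(1 + 44.10753·e^(−r·31)) → e^(−31r) = (1.00239 − 1)/44.10753 = 0.000054
r = −ln(0.000054)/31 = 9.82331/31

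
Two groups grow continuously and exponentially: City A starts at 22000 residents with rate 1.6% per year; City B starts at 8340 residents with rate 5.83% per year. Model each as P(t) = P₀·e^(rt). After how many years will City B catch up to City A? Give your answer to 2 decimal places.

22000·e^(0.016t) = 8340·e^(0.0583t)
22000/8340 = e^((0.0583 − 0.016)t) → ln(2.63789) = 0.0423·t
t = 0.96998 / 0.0423

t ≈ 22.93 years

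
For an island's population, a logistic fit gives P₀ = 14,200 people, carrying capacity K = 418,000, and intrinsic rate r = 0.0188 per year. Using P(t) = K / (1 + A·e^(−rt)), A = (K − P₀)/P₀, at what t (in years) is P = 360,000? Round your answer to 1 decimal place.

A = (418000 − 14200)/14200 = 28.43662
360000 = 418000/(1 + 28.43662·e^(−0.0188t)) → 1 + 28.43662·e^(−0.0188t) = 1.16111
e^(−0.0188t) = 0.005666 → t = ln(176.50316)/0.0188 = 5.17334/0.0188

t ≈ 275.2 years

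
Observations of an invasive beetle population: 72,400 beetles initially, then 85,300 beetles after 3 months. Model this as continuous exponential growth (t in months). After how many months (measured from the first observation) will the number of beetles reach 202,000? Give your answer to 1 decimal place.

t ≈ 18.8 months

r = ln(85300/72400) / 3 ≈ 0.054656 per month
t = ln(202000/72400) / r = 1.02606 / 0.054656 ≈ 18.773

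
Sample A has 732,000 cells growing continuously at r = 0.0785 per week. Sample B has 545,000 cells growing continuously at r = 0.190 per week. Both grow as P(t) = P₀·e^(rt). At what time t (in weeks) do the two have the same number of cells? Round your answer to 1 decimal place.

t ≈ 2.6 weeks

732000·e^(0.0785t) = 545000·e^(0.19t)
732000/545000 = e^((0.19 − 0.0785)t) → ln(1.34312) = 0.1115·t
t = 0.29499 / 0.1115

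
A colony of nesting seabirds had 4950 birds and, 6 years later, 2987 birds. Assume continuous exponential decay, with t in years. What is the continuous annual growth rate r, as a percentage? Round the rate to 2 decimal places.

r ≈ -8.42% per year

2987 = 4950 · e^(r·6)
e^(6r) = 2987/4950 = 0.60343
r = ln(0.60343) / 6 = -0.50512 / 6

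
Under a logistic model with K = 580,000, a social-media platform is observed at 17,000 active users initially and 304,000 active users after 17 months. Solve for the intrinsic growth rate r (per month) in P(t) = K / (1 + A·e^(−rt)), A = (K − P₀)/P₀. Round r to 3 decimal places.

r ≈ 0.212 per month

A = (580000 − 17000)/17000 = 33.11765
304000 = 580000/(1 + 33.11765·e^(−r·17)) → e^(−17r) = (1.90789 − 1)/33.11765 = 0.027414
r = −ln(0.027414)/17 = 3.59669/17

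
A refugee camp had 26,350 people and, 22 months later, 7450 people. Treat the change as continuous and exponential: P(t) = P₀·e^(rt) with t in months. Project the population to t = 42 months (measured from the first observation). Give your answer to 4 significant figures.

r = ln(7450/26350) / 22 ≈ -0.057421 per month
P(42) = 26350 · e^(-0.057421·42) = 26350 · 0.08967 ≈ 2362.69

≈ 2,363 people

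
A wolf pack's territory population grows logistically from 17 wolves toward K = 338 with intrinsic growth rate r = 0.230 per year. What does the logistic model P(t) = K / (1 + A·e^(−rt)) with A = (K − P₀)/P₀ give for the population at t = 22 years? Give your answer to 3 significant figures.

≈ 302 wolves

A = (338 − 17)/17 = 18.88235
P(22) = 338 / (1 + 18.88235·e^(−0.23·22)) = 338 / (1 + 18.88235·0.006346)
= 338 / 1.11982 ≈ 301.83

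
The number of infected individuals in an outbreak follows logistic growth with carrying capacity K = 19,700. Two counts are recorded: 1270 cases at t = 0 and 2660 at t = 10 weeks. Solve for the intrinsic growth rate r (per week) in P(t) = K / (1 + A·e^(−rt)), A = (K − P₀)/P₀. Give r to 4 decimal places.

A = (19700 − 1270)/1270 = 14.51181
2660 = 19700/(1 + 14.51181·e^(−r·10)) → e^(−10r) = (7.40602 − 1)/14.51181 = 0.441435
r = −ln(0.441435)/10 = 0.81773/10

r ≈ 0.0818 per week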